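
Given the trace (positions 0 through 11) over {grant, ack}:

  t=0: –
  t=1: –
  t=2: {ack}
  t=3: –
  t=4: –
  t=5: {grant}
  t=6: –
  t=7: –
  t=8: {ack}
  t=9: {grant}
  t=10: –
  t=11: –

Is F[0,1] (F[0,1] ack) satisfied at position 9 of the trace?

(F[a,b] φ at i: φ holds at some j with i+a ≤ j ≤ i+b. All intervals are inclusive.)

Check F[0,1] ack at each j in [9,10]:
  j=9: fails (none in [9,10])
  j=10: fails (none in [10,11])
No position in the window satisfies it → formula fails.

False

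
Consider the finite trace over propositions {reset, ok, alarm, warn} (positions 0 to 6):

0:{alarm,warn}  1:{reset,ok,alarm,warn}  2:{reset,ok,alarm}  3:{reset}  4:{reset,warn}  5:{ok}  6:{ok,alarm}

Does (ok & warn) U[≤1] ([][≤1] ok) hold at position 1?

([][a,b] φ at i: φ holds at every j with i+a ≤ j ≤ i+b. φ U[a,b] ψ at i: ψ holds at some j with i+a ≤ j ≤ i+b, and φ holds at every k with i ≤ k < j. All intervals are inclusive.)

Yes

Need some j in [1,2] with [][≤1] ok, and (ok & warn) at every k in [1,j-1].
  j=1: [][≤1] ok holds; no prefix to check → satisfied.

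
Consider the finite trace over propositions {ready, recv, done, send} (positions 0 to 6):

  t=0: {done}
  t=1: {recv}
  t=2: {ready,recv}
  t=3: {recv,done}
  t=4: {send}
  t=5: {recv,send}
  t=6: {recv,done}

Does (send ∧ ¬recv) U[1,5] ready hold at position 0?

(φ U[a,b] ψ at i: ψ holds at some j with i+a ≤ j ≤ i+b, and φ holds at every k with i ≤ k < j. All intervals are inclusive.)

Need some j in [1,5] with ready, and (send ∧ ¬recv) at every k in [0,j-1].
  j=1: ready false.
  j=2: ready holds, but (send ∧ ¬recv) fails at k=0 → not this j.
  j=3: ready false.
  j=4: ready false.
  j=5: ready false.
No j in the window works → until fails.

Does not hold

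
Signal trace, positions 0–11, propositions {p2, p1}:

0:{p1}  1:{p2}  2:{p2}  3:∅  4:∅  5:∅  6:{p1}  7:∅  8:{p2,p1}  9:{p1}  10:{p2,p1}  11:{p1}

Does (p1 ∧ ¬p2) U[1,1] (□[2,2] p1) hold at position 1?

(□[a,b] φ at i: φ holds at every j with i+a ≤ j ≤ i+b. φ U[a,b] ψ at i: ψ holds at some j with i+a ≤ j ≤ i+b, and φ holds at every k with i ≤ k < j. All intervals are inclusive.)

Does not hold

Need some j in [2,2] with □[2,2] p1, and (p1 ∧ ¬p2) at every k in [1,j-1].
  j=2: □[2,2] p1 — fails at 4.
No j in the window works → until fails.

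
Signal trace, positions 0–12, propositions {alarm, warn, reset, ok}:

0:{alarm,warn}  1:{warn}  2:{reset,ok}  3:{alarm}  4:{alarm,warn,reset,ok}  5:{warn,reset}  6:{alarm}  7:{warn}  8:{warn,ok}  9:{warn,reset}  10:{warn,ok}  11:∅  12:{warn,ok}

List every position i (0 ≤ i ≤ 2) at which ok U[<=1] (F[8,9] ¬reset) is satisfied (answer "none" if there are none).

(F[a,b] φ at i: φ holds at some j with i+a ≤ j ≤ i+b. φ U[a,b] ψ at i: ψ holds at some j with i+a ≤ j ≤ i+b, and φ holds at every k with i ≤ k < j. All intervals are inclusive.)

0, 1, 2

Evaluate at each i in [0,2]:
  i=0: ✓ (rhs at j=0)
  i=1: ✓ (rhs at j=1)
  i=2: ✓ (rhs at j=2)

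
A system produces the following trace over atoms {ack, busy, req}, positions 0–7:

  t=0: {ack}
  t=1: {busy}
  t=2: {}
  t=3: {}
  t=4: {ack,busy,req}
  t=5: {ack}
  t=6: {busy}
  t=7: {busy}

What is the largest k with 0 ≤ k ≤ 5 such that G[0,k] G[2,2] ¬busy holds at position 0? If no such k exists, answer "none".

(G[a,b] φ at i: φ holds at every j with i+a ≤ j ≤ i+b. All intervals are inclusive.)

G[2,2] ¬busy must hold from j=0 onward; find where it first fails.
  j=0: holds
  j=1: holds
  j=2: fails
Holds on [0,1], so largest k = 1.

1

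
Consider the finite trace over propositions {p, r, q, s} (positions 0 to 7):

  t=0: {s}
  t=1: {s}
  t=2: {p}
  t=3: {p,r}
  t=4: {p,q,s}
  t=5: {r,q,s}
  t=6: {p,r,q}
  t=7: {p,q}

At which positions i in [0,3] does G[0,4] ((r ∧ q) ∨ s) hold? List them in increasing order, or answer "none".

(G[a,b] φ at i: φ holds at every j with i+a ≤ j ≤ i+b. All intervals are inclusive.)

Evaluate at each i in [0,3]:
  i=0: ✗ (fails at j=2)
  i=1: ✗ (fails at j=2)
  i=2: ✗ (fails at j=2)
  i=3: ✗ (fails at j=3)

none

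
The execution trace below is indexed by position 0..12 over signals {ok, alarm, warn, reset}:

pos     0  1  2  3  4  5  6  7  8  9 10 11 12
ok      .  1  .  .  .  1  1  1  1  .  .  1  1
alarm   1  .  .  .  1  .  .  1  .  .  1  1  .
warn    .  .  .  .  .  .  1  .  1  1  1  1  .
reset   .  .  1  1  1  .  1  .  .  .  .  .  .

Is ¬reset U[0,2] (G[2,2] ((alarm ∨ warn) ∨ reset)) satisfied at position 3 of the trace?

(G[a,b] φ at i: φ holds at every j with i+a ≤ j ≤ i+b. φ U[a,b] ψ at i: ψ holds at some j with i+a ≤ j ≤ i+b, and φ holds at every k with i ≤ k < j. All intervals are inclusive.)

Need some j in [3,5] with G[2,2] ((alarm ∨ warn) ∨ reset), and ¬reset at every k in [3,j-1].
  j=3: G[2,2] ((alarm ∨ warn) ∨ reset) — fails at 5.
  j=4: G[2,2] ((alarm ∨ warn) ∨ reset) holds, but ¬reset fails at k=3 → not this j.
  j=5: G[2,2] ((alarm ∨ warn) ∨ reset) holds, but ¬reset fails at k=3 → not this j.
No j in the window works → until fails.

Does not hold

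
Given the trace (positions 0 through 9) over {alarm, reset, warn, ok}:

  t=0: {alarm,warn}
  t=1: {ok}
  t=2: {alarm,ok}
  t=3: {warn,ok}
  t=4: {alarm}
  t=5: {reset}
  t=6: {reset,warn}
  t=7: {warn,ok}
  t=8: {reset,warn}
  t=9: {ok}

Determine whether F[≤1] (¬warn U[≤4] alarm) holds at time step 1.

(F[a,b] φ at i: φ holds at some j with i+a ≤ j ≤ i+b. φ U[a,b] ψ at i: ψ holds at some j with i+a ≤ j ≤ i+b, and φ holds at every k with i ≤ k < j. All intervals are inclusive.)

Check (¬warn U[≤4] alarm) at each j in [1,2]:
  j=1: holds
  j=2: holds
Found at j=1 → formula holds.

Yes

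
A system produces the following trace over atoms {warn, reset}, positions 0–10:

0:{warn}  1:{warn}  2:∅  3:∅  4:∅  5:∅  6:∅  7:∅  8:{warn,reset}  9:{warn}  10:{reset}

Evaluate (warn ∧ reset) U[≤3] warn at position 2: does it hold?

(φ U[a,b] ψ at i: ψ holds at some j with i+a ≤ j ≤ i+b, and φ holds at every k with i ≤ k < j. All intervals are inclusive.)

Need some j in [2,5] with warn, and (warn ∧ reset) at every k in [2,j-1].
  j=2: warn false.
  j=3: warn false.
  j=4: warn false.
  j=5: warn false.
No j in the window works → until fails.

False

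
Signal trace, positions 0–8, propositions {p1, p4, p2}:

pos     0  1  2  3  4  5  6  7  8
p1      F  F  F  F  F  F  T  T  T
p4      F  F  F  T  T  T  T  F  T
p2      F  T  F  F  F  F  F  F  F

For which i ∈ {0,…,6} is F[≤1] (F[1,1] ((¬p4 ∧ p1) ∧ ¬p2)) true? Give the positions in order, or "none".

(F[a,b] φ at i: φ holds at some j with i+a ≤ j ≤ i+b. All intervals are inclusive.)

Evaluate at each i in [0,6]:
  i=0: ✗ (none in [0,1])
  i=1: ✗ (none in [1,2])
  i=2: ✗ (none in [2,3])
  i=3: ✗ (none in [3,4])
  i=4: ✗ (none in [4,5])
  i=5: ✓ (witness j=6)
  i=6: ✓ (witness j=6)

5, 6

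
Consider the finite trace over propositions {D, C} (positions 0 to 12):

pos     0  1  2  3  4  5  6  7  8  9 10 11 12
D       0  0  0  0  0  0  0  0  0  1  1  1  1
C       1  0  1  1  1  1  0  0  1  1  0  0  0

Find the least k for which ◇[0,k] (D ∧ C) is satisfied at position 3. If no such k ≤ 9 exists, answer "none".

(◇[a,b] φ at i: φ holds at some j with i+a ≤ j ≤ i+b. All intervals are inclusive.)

6

Scan j = 3,4,… for (D ∧ C):
  j=3: fails
  j=4: fails
  j=5: fails
  j=6: fails
  j=7: fails
  j=8: fails
  j=9: holds
First hit at j=9, so smallest k = 9-3 = 6.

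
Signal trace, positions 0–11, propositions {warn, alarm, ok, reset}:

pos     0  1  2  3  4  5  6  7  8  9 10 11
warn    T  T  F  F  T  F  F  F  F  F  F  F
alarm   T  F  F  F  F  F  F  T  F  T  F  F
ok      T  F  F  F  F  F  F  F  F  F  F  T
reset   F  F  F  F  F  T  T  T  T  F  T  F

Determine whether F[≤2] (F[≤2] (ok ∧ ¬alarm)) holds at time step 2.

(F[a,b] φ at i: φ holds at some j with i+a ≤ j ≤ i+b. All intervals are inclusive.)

Check F[≤2] (ok ∧ ¬alarm) at each j in [2,4]:
  j=2: fails (none in [2,4])
  j=3: fails (none in [3,5])
  j=4: fails (none in [4,6])
No position in the window satisfies it → formula fails.

No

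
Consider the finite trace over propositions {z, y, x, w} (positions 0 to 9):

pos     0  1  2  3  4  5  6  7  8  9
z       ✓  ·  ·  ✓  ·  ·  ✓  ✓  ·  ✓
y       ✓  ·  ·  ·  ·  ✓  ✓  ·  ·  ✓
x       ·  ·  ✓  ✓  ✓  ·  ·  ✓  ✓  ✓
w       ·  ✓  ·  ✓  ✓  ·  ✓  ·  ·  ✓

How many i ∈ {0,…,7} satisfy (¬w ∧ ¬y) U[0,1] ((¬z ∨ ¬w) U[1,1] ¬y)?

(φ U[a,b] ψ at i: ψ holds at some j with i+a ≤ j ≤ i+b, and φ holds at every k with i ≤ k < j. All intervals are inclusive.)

4

Evaluate at each i in [0,7]:
  i=0: ✓ (rhs at j=0)
  i=1: ✓ (rhs at j=1)
  i=2: ✓ (rhs at j=2)
  i=3: ✗ (no rhs in [3,4])
  i=4: ✗ (no rhs in [4,5])
  i=5: ✗ (no rhs in [5,6])
  i=6: ✗ (lhs fails at k=6 before rhs at j=7)
  i=7: ✓ (rhs at j=7)
Positions where it holds: {0, 1, 2, 7} → 4.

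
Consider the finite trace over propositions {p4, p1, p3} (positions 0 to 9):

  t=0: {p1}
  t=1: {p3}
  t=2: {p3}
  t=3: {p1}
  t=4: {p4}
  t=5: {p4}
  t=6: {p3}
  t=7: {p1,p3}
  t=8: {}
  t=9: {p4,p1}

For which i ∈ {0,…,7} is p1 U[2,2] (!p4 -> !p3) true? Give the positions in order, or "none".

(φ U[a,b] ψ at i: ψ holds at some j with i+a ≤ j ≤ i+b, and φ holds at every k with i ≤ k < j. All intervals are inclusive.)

Evaluate at each i in [0,7]:
  i=0: ✗ (no rhs in [2,2])
  i=1: ✗ (lhs fails at k=1 before rhs at j=3)
  i=2: ✗ (lhs fails at k=2 before rhs at j=4)
  i=3: ✗ (lhs fails at k=4 before rhs at j=5)
  i=4: ✗ (no rhs in [6,6])
  i=5: ✗ (no rhs in [7,7])
  i=6: ✗ (lhs fails at k=6 before rhs at j=8)
  i=7: ✗ (lhs fails at k=8 before rhs at j=9)

none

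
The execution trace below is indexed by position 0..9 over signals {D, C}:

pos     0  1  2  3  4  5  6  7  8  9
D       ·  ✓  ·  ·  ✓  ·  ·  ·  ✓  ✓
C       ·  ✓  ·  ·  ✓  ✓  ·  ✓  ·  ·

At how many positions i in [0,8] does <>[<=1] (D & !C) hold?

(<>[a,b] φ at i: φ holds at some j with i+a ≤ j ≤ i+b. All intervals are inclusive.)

Evaluate at each i in [0,8]:
  i=0: ✗ (none in [0,1])
  i=1: ✗ (none in [1,2])
  i=2: ✗ (none in [2,3])
  i=3: ✗ (none in [3,4])
  i=4: ✗ (none in [4,5])
  i=5: ✗ (none in [5,6])
  i=6: ✗ (none in [6,7])
  i=7: ✓ (witness j=8)
  i=8: ✓ (witness j=8)
Positions where it holds: {7, 8} → 2.

2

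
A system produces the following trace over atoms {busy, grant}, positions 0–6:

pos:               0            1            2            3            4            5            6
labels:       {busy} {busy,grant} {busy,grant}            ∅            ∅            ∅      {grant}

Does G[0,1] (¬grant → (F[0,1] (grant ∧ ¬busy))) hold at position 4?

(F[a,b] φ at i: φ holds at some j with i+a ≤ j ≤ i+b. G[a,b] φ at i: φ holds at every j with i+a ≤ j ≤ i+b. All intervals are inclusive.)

No

Check (¬grant → (F[0,1] (grant ∧ ¬busy))) at every j in [4,5]:
  j=4: antecedent true; consequent fails (none in [4,5]) → ✗
  j=5: antecedent true; consequent holds (witness at 6) → ✓
Fails at j=4 → formula fails.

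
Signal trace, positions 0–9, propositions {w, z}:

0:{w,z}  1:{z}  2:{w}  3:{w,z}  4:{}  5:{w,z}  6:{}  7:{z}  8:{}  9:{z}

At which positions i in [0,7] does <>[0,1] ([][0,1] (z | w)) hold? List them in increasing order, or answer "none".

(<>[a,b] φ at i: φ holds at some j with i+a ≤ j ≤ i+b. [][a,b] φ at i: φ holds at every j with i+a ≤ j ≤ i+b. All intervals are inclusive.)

Evaluate at each i in [0,7]:
  i=0: ✓ (witness j=0)
  i=1: ✓ (witness j=1)
  i=2: ✓ (witness j=2)
  i=3: ✗ (none in [3,4])
  i=4: ✗ (none in [4,5])
  i=5: ✗ (none in [5,6])
  i=6: ✗ (none in [6,7])
  i=7: ✗ (none in [7,8])

0, 1, 2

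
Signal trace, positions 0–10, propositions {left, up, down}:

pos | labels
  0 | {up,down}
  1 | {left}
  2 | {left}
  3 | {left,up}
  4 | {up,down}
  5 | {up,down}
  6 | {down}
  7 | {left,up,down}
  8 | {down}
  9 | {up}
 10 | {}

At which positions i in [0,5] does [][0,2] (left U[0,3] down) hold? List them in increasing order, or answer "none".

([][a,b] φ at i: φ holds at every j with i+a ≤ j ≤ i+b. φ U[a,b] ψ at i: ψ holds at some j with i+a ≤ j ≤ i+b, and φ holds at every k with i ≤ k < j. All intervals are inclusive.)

Evaluate at each i in [0,5]:
  i=0: ✓ (all of [0,2])
  i=1: ✓ (all of [1,3])
  i=2: ✓ (all of [2,4])
  i=3: ✓ (all of [3,5])
  i=4: ✓ (all of [4,6])
  i=5: ✓ (all of [5,7])

0, 1, 2, 3, 4, 5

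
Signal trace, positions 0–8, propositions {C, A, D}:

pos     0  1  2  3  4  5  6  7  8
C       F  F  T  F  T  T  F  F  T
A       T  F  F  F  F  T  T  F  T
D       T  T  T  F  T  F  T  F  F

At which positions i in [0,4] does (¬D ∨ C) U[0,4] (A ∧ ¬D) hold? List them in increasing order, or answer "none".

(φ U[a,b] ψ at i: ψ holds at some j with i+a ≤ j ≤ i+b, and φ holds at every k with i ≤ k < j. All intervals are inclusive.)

2, 3, 4

Evaluate at each i in [0,4]:
  i=0: ✗ (no rhs in [0,4])
  i=1: ✗ (lhs fails at k=1 before rhs at j=5)
  i=2: ✓ (rhs at j=5; lhs holds on [2,4])
  i=3: ✓ (rhs at j=5; lhs holds on [3,4])
  i=4: ✓ (rhs at j=5; lhs holds on [4,4])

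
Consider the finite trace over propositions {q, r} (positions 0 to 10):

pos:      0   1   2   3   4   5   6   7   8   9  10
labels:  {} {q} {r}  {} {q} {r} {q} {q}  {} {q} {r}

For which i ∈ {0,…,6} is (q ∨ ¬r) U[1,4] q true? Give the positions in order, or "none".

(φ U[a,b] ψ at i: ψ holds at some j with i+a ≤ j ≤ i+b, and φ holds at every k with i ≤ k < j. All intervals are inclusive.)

Evaluate at each i in [0,6]:
  i=0: ✓ (rhs at j=1; lhs holds on [0,0])
  i=1: ✗ (lhs fails at k=2 before rhs at j=4)
  i=2: ✗ (lhs fails at k=2 before rhs at j=4)
  i=3: ✓ (rhs at j=4; lhs holds on [3,3])
  i=4: ✗ (lhs fails at k=5 before rhs at j=6)
  i=5: ✗ (lhs fails at k=5 before rhs at j=6)
  i=6: ✓ (rhs at j=7; lhs holds on [6,6])

0, 3, 6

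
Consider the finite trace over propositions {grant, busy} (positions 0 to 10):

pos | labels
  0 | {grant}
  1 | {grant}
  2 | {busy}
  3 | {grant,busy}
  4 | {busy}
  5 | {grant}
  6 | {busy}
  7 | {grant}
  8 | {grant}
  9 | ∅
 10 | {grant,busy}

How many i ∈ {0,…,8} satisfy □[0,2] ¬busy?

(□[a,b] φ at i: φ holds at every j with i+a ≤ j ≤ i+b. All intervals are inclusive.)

1

Evaluate at each i in [0,8]:
  i=0: ✗ (fails at j=2)
  i=1: ✗ (fails at j=2)
  i=2: ✗ (fails at j=2)
  i=3: ✗ (fails at j=3)
  i=4: ✗ (fails at j=4)
  i=5: ✗ (fails at j=6)
  i=6: ✗ (fails at j=6)
  i=7: ✓ (all of [7,9])
  i=8: ✗ (fails at j=10)
Positions where it holds: {7} → 1.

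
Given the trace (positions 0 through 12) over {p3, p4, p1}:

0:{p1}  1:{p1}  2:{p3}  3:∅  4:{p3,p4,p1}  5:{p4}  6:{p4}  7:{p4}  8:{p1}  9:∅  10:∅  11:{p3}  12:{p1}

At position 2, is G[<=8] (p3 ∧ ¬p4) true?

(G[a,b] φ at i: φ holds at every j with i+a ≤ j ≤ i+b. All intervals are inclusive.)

False

Check (p3 ∧ ¬p4) at every j in [2,10]:
  j=2: true
  j=3: false
  j=4: false
  j=5: false
  j=6: false
  j=7: false
  j=8: false
  j=9: false
  j=10: false
Fails at j=3 → formula fails.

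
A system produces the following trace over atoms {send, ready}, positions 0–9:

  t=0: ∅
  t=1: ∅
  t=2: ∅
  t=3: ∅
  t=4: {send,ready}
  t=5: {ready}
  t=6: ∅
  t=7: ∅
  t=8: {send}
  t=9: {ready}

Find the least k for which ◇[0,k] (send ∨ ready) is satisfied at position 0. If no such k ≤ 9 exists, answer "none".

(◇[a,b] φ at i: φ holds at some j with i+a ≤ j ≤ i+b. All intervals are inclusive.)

4

Scan j = 0,1,… for (send ∨ ready):
  j=0: fails
  j=1: fails
  j=2: fails
  j=3: fails
  j=4: holds
First hit at j=4, so smallest k = 4-0 = 4.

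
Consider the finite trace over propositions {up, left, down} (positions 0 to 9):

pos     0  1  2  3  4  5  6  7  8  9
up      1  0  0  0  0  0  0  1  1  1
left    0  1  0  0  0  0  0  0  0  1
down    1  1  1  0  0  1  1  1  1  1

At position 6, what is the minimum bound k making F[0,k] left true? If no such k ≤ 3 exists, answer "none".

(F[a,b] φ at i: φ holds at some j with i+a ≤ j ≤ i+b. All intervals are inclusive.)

3

Scan j = 6,7,… for left:
  j=6: fails
  j=7: fails
  j=8: fails
  j=9: holds
First hit at j=9, so smallest k = 9-6 = 3.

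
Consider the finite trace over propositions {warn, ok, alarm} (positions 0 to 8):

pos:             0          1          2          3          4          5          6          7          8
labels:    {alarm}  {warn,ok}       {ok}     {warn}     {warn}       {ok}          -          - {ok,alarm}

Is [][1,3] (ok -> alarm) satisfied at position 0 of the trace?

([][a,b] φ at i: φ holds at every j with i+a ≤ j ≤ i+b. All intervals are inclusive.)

No

Check (ok -> alarm) at every j in [1,3]:
  j=1: antecedent true; consequent false → ✗
  j=2: antecedent true; consequent false → ✗
  j=3: antecedent false → ✓
Fails at j=1 → formula fails.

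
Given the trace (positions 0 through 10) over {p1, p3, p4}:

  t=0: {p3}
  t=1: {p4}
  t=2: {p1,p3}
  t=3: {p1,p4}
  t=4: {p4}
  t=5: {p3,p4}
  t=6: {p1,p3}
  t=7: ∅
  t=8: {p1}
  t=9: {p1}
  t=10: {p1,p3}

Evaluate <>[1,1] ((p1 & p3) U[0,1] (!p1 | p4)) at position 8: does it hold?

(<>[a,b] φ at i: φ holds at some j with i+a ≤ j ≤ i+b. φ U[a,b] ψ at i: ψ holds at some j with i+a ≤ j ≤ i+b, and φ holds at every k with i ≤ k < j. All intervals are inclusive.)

Check ((p1 & p3) U[0,1] (!p1 | p4)) at each j in [9,9]:
  j=9: fails
No position in the window satisfies it → formula fails.

No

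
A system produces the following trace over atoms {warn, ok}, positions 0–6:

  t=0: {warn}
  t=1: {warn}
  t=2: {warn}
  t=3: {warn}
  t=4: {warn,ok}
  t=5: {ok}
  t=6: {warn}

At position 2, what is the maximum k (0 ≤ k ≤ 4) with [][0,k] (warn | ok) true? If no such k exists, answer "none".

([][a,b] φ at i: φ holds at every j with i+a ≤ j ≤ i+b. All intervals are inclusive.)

4

(warn | ok) must hold from j=2 onward; find where it first fails.
  j=2: holds
  j=3: holds
  j=4: holds
  j=5: holds
  j=6: holds
Holds through j=6; largest k = 4.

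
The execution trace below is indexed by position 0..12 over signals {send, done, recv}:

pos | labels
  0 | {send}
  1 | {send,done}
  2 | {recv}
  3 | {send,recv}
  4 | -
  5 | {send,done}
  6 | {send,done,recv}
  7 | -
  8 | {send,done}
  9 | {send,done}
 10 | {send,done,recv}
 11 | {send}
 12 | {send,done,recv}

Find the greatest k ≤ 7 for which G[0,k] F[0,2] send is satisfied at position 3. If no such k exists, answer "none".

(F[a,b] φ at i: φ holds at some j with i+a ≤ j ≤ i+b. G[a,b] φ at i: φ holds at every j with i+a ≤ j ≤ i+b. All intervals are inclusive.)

7

F[0,2] send must hold from j=3 onward; find where it first fails.
  j=3: holds
  j=4: holds
  j=5: holds
  j=6: holds
  j=7: holds
  j=8: holds
  j=9: holds
  j=10: holds
Holds through j=10; largest k = 7.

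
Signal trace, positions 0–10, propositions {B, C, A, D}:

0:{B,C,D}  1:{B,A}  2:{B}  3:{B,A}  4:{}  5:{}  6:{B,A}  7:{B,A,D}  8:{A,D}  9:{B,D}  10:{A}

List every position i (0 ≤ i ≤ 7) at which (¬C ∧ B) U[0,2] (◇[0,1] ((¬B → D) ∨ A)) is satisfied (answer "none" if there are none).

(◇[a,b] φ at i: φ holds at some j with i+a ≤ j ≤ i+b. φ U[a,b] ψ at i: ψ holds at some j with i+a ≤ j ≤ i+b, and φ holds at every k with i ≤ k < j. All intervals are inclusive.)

Evaluate at each i in [0,7]:
  i=0: ✓ (rhs at j=0)
  i=1: ✓ (rhs at j=1)
  i=2: ✓ (rhs at j=2)
  i=3: ✓ (rhs at j=3)
  i=4: ✗ (lhs fails at k=4 before rhs at j=5)
  i=5: ✓ (rhs at j=5)
  i=6: ✓ (rhs at j=6)
  i=7: ✓ (rhs at j=7)

0, 1, 2, 3, 5, 6, 7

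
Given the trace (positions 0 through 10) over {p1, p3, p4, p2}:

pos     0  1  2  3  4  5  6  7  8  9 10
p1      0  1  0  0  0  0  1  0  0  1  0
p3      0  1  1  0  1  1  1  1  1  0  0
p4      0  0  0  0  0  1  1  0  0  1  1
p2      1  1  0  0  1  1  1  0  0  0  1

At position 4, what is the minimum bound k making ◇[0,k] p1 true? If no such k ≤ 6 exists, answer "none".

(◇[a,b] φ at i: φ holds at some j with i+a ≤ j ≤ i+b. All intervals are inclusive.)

Scan j = 4,5,… for p1:
  j=4: fails
  j=5: fails
  j=6: holds
First hit at j=6, so smallest k = 6-4 = 2.

2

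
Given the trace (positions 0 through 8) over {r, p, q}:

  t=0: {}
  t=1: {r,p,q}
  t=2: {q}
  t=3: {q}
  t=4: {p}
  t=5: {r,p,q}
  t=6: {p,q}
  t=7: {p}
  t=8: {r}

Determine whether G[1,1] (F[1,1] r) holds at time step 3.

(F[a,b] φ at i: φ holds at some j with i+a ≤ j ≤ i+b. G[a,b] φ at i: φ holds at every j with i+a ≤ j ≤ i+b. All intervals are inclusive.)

Check F[1,1] r at every j in [4,4]:
  j=4: holds (witness at 5)
All positions satisfy it → formula holds.

Holds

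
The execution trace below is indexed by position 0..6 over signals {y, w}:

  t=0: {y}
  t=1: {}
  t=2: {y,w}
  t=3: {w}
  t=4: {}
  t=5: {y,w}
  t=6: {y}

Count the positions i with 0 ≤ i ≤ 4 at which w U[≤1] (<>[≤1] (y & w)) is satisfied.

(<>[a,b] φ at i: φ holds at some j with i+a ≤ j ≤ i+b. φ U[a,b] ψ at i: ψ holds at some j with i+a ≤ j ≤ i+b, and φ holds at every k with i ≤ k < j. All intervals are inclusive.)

Evaluate at each i in [0,4]:
  i=0: ✗ (lhs fails at k=0 before rhs at j=1)
  i=1: ✓ (rhs at j=1)
  i=2: ✓ (rhs at j=2)
  i=3: ✓ (rhs at j=4; lhs holds on [3,3])
  i=4: ✓ (rhs at j=4)
Positions where it holds: {1, 2, 3, 4} → 4.

4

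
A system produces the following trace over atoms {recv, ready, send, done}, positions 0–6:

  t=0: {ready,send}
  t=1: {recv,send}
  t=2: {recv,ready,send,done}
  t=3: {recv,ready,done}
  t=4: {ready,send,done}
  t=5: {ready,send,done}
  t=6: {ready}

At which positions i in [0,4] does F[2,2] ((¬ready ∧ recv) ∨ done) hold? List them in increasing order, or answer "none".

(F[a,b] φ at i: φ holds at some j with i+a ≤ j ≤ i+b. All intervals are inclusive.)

0, 1, 2, 3

Evaluate at each i in [0,4]:
  i=0: ✓ (witness j=2)
  i=1: ✓ (witness j=3)
  i=2: ✓ (witness j=4)
  i=3: ✓ (witness j=5)
  i=4: ✗ (none in [6,6])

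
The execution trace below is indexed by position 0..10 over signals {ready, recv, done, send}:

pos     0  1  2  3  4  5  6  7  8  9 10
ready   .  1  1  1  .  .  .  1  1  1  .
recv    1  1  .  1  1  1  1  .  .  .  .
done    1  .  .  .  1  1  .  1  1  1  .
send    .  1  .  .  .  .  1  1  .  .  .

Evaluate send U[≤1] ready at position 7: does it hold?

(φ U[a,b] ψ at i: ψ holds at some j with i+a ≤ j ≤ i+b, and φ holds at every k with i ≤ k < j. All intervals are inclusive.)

Holds

Need some j in [7,8] with ready, and send at every k in [7,j-1].
  j=7: ready holds; no prefix to check → satisfied.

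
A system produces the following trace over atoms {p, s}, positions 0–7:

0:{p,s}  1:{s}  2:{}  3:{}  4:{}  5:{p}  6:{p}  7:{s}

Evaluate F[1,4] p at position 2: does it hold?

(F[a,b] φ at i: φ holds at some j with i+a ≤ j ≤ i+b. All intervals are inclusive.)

Check p at each j in [3,6]:
  j=3: false
  j=4: false
  j=5: true
  j=6: true
Found at j=5 → formula holds.

True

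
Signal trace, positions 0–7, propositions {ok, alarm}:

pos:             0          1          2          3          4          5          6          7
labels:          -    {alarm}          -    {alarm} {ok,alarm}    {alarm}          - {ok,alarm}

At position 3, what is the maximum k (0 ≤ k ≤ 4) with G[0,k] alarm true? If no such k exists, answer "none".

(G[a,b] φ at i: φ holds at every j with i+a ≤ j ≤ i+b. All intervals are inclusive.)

2

alarm must hold from j=3 onward; find where it first fails.
  j=3: holds
  j=4: holds
  j=5: holds
  j=6: fails
Holds on [3,5], so largest k = 2.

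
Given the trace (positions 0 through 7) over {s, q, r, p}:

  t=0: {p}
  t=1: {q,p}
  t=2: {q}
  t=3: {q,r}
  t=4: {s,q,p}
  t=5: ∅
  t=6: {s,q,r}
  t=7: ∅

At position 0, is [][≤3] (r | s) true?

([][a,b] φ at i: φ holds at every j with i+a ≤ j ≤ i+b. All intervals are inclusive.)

No

Check (r | s) at every j in [0,3]:
  j=0: false
  j=1: false
  j=2: false
  j=3: true
Fails at j=0 → formula fails.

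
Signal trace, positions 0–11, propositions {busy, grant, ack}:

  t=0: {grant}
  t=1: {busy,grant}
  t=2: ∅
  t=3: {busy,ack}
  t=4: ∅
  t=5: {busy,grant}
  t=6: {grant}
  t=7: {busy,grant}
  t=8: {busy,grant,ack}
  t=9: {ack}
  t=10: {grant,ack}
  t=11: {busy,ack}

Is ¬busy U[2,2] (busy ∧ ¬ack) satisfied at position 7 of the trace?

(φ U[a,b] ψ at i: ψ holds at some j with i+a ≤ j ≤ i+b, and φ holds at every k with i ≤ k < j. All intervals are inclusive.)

Does not hold

Need some j in [9,9] with (busy ∧ ¬ack), and ¬busy at every k in [7,j-1].
  j=9: (busy ∧ ¬ack) false.
No j in the window works → until fails.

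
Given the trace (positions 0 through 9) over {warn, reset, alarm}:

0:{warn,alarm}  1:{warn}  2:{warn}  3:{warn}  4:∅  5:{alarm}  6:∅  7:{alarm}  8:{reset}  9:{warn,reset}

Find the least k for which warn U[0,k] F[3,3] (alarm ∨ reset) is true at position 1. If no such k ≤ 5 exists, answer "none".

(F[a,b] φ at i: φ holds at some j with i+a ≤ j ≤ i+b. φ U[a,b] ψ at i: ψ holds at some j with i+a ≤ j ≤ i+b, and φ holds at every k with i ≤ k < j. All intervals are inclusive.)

1

Need earliest j ≥ 1 with F[3,3] (alarm ∨ reset), and warn at every k in [1,j-1].
  j=1: rhs fails.
  j=2: rhs holds; lhs holds on [1,1]. k = 1.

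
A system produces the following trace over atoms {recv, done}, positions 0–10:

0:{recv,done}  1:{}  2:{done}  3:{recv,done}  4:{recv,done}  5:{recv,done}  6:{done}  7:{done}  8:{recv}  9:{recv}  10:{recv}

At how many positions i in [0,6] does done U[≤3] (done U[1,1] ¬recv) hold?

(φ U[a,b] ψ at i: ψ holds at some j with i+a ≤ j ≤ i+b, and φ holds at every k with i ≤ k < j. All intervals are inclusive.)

Evaluate at each i in [0,6]:
  i=0: ✓ (rhs at j=0)
  i=1: ✗ (no rhs in [1,4])
  i=2: ✓ (rhs at j=5; lhs holds on [2,4])
  i=3: ✓ (rhs at j=5; lhs holds on [3,4])
  i=4: ✓ (rhs at j=5; lhs holds on [4,4])
  i=5: ✓ (rhs at j=5)
  i=6: ✓ (rhs at j=6)
Positions where it holds: {0, 2, 3, 4, 5, 6} → 6.

6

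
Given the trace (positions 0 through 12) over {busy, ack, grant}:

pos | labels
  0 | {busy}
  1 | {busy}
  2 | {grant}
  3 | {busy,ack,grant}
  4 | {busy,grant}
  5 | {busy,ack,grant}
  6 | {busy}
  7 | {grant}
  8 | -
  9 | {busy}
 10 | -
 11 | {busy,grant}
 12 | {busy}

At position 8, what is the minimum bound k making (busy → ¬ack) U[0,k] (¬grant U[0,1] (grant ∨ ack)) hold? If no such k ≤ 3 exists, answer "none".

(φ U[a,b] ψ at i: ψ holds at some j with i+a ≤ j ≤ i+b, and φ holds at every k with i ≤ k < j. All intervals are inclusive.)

Need earliest j ≥ 8 with (¬grant U[0,1] (grant ∨ ack)), and (busy → ¬ack) at every k in [8,j-1].
  j=8: rhs fails.
  j=9: rhs fails.
  j=10: rhs holds; lhs holds on [8,9]. k = 2.

2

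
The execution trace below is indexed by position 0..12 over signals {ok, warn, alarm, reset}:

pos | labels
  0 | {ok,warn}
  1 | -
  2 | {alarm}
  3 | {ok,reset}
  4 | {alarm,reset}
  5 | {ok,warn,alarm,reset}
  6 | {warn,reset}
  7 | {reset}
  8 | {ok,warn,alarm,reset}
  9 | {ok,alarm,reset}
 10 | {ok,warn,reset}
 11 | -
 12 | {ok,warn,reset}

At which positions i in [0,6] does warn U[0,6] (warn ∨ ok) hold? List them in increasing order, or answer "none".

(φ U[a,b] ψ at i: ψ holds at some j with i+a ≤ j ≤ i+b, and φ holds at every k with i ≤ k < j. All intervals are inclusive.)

Evaluate at each i in [0,6]:
  i=0: ✓ (rhs at j=0)
  i=1: ✗ (lhs fails at k=1 before rhs at j=3)
  i=2: ✗ (lhs fails at k=2 before rhs at j=3)
  i=3: ✓ (rhs at j=3)
  i=4: ✗ (lhs fails at k=4 before rhs at j=5)
  i=5: ✓ (rhs at j=5)
  i=6: ✓ (rhs at j=6)

0, 3, 5, 6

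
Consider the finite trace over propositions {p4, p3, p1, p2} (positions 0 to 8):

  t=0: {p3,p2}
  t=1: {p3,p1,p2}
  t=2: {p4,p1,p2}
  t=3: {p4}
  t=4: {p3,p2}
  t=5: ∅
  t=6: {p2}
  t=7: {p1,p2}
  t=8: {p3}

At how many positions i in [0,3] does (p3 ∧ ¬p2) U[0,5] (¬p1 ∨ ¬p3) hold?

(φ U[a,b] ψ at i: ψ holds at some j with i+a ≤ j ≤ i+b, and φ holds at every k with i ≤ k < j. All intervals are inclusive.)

3

Evaluate at each i in [0,3]:
  i=0: ✓ (rhs at j=0)
  i=1: ✗ (lhs fails at k=1 before rhs at j=2)
  i=2: ✓ (rhs at j=2)
  i=3: ✓ (rhs at j=3)
Positions where it holds: {0, 2, 3} → 3.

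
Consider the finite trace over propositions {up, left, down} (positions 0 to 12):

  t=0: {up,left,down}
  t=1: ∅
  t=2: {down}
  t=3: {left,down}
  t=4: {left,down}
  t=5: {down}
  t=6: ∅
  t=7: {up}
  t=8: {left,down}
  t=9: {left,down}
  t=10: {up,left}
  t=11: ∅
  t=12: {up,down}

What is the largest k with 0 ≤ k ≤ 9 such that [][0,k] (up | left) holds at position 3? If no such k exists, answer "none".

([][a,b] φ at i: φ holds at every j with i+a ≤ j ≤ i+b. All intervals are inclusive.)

(up | left) must hold from j=3 onward; find where it first fails.
  j=3: holds
  j=4: holds
  j=5: fails
Holds on [3,4], so largest k = 1.

1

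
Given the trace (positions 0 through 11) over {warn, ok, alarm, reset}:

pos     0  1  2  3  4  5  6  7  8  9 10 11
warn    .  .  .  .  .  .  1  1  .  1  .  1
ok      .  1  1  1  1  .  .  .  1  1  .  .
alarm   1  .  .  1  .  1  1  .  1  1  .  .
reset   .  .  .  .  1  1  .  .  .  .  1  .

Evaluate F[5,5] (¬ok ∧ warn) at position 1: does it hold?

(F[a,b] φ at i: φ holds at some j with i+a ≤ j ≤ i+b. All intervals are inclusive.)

Check (¬ok ∧ warn) at each j in [6,6]:
  j=6: true
Found at j=6 → formula holds.

Yes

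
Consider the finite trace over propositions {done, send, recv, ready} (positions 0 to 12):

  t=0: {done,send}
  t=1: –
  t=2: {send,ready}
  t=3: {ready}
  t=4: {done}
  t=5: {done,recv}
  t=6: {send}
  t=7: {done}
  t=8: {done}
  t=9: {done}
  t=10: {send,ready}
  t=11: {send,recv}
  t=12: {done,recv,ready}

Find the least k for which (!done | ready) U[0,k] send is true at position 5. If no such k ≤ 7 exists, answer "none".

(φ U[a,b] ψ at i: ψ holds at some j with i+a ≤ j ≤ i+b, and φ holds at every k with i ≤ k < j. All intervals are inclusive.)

Need earliest j ≥ 5 with send, and (!done | ready) at every k in [5,j-1].
  j=5: rhs fails.
  j=6: rhs holds but lhs fails at k=5.
  j=7: rhs fails.
  j=8: rhs fails.
  j=9: rhs fails.
  j=10: rhs holds but lhs fails at k=5.
  j=11: rhs holds but lhs fails at k=5.
  j=12: rhs fails.
No witness within the range → none.

none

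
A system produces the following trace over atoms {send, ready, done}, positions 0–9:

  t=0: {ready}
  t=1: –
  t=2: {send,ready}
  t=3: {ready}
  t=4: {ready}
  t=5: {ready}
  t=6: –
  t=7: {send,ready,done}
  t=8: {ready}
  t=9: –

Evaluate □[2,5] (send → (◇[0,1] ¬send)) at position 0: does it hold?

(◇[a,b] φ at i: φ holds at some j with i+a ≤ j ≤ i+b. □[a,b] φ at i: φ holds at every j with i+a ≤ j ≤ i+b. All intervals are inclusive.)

Check (send → (◇[0,1] ¬send)) at every j in [2,5]:
  j=2: antecedent true; consequent holds (witness at 3) → ✓
  j=3: antecedent false → ✓
  j=4: antecedent false → ✓
  j=5: antecedent false → ✓
All positions satisfy it → formula holds.

Yes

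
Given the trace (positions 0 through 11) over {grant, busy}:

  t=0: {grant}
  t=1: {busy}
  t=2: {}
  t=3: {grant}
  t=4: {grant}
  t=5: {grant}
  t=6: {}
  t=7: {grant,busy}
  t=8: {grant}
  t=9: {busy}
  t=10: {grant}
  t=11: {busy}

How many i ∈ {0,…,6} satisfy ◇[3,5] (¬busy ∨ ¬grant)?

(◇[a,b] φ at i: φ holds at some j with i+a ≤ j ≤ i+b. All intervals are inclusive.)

Evaluate at each i in [0,6]:
  i=0: ✓ (witness j=3)
  i=1: ✓ (witness j=4)
  i=2: ✓ (witness j=5)
  i=3: ✓ (witness j=6)
  i=4: ✓ (witness j=8)
  i=5: ✓ (witness j=8)
  i=6: ✓ (witness j=9)
Positions where it holds: {0, 1, 2, 3, 4, 5, 6} → 7.

7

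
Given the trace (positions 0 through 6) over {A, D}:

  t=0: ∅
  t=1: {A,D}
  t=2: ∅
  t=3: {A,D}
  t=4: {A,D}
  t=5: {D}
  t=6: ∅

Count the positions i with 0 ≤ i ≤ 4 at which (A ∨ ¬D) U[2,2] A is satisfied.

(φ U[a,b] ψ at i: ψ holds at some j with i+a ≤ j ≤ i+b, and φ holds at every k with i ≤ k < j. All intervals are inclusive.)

Evaluate at each i in [0,4]:
  i=0: ✗ (no rhs in [2,2])
  i=1: ✓ (rhs at j=3; lhs holds on [1,2])
  i=2: ✓ (rhs at j=4; lhs holds on [2,3])
  i=3: ✗ (no rhs in [5,5])
  i=4: ✗ (no rhs in [6,6])
Positions where it holds: {1, 2} → 2.

2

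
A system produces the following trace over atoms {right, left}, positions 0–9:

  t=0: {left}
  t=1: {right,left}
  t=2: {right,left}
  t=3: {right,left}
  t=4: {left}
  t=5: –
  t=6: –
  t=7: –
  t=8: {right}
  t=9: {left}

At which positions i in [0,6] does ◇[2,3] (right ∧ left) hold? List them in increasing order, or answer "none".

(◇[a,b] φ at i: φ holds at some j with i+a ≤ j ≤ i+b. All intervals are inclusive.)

0, 1

Evaluate at each i in [0,6]:
  i=0: ✓ (witness j=2)
  i=1: ✓ (witness j=3)
  i=2: ✗ (none in [4,5])
  i=3: ✗ (none in [5,6])
  i=4: ✗ (none in [6,7])
  i=5: ✗ (none in [7,8])
  i=6: ✗ (none in [8,9])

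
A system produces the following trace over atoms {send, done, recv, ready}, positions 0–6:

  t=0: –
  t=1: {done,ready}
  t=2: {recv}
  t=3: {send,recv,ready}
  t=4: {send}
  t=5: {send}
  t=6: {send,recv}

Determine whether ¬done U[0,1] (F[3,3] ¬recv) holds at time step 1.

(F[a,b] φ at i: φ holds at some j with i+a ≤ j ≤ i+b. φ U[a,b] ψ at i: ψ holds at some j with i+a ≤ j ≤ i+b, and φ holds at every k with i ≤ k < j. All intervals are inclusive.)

Need some j in [1,2] with F[3,3] ¬recv, and ¬done at every k in [1,j-1].
  j=1: F[3,3] ¬recv holds; no prefix to check → satisfied.

True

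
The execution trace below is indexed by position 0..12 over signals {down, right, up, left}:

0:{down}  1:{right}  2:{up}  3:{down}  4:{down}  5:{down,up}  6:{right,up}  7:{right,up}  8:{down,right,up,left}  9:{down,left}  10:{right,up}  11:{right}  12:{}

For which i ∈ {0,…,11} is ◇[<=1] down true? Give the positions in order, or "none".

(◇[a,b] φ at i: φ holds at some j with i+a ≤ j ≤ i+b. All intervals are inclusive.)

Evaluate at each i in [0,11]:
  i=0: ✓ (witness j=0)
  i=1: ✗ (none in [1,2])
  i=2: ✓ (witness j=3)
  i=3: ✓ (witness j=3)
  i=4: ✓ (witness j=4)
  i=5: ✓ (witness j=5)
  i=6: ✗ (none in [6,7])
  i=7: ✓ (witness j=8)
  i=8: ✓ (witness j=8)
  i=9: ✓ (witness j=9)
  i=10: ✗ (none in [10,11])
  i=11: ✗ (none in [11,12])

0, 2, 3, 4, 5, 7, 8, 9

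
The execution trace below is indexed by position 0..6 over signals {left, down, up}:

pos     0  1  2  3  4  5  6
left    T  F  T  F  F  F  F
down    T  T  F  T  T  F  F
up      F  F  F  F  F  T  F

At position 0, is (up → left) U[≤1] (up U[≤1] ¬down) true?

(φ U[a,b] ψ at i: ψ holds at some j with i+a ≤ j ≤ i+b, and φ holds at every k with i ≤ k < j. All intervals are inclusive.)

False

Need some j in [0,1] with (up U[≤1] ¬down), and (up → left) at every k in [0,j-1].
  j=0: (up U[≤1] ¬down) — fails.
  j=1: (up U[≤1] ¬down) — fails.
No j in the window works → until fails.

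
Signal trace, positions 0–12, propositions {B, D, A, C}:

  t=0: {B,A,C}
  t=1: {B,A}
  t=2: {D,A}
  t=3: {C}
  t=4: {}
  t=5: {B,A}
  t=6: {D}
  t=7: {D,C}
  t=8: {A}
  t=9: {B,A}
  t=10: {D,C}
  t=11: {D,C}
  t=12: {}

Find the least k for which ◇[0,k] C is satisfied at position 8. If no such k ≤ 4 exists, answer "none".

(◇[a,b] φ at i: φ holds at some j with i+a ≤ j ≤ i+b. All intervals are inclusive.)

2

Scan j = 8,9,… for C:
  j=8: fails
  j=9: fails
  j=10: holds
First hit at j=10, so smallest k = 10-8 = 2.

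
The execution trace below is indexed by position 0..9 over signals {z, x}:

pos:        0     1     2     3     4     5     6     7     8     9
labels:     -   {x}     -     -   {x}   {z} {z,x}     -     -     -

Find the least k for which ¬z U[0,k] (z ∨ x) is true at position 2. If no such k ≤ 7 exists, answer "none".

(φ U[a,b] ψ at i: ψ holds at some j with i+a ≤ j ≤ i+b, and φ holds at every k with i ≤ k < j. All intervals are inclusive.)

Need earliest j ≥ 2 with (z ∨ x), and ¬z at every k in [2,j-1].
  j=2: rhs fails.
  j=3: rhs fails.
  j=4: rhs holds; lhs holds on [2,3]. k = 2.

2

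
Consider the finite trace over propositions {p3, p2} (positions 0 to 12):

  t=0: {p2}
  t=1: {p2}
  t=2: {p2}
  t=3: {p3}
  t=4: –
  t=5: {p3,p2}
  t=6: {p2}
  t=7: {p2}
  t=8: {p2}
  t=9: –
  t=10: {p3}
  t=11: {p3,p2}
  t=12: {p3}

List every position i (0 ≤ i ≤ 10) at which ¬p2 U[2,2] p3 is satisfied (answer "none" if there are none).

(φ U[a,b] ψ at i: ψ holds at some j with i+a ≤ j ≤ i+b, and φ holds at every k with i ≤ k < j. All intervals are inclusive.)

3, 9

Evaluate at each i in [0,10]:
  i=0: ✗ (no rhs in [2,2])
  i=1: ✗ (lhs fails at k=1 before rhs at j=3)
  i=2: ✗ (no rhs in [4,4])
  i=3: ✓ (rhs at j=5; lhs holds on [3,4])
  i=4: ✗ (no rhs in [6,6])
  i=5: ✗ (no rhs in [7,7])
  i=6: ✗ (no rhs in [8,8])
  i=7: ✗ (no rhs in [9,9])
  i=8: ✗ (lhs fails at k=8 before rhs at j=10)
  i=9: ✓ (rhs at j=11; lhs holds on [9,10])
  i=10: ✗ (lhs fails at k=11 before rhs at j=12)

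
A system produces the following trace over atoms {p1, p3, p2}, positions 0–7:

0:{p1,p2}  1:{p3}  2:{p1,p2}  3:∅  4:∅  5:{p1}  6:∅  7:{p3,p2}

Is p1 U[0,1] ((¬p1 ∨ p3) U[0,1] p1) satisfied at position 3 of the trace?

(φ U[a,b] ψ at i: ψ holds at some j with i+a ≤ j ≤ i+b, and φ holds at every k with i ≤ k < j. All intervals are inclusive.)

False

Need some j in [3,4] with ((¬p1 ∨ p3) U[0,1] p1), and p1 at every k in [3,j-1].
  j=3: ((¬p1 ∨ p3) U[0,1] p1) — fails.
  j=4: ((¬p1 ∨ p3) U[0,1] p1) holds, but p1 fails at k=3 → not this j.
No j in the window works → until fails.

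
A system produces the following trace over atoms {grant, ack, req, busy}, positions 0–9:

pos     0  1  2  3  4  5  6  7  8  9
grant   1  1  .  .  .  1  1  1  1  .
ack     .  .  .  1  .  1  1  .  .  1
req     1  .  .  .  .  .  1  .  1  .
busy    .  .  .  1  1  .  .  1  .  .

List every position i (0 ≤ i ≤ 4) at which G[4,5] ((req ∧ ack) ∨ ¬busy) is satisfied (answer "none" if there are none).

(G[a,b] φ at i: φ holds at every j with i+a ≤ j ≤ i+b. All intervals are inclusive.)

1, 4

Evaluate at each i in [0,4]:
  i=0: ✗ (fails at j=4)
  i=1: ✓ (all of [5,6])
  i=2: ✗ (fails at j=7)
  i=3: ✗ (fails at j=7)
  i=4: ✓ (all of [8,9])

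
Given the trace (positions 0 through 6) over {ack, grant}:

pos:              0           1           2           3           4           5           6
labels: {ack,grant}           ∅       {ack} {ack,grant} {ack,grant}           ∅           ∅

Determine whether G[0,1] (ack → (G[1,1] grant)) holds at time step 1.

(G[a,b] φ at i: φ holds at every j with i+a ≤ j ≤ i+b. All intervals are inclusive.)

True

Check (ack → (G[1,1] grant)) at every j in [1,2]:
  j=1: antecedent false → ✓
  j=2: antecedent true; consequent holds on [3,3] → ✓
All positions satisfy it → formula holds.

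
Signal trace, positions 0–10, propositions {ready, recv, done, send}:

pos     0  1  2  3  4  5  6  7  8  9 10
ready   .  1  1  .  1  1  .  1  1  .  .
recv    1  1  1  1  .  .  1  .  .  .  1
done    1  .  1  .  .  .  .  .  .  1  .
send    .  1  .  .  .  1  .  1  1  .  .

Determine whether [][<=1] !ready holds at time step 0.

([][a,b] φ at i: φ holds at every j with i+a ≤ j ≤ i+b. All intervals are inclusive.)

Check !ready at every j in [0,1]:
  j=0: true
  j=1: false
Fails at j=1 → formula fails.

Does not hold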